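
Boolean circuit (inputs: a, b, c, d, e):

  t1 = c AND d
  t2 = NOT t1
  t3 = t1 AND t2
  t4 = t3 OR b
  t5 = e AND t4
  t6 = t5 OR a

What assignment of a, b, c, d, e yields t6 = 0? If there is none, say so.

Check with a=0, b=0, c=0, d=1, e=1:
t1 = c AND d = 0 AND 1 = 0
t2 = NOT t1 = NOT 0 = 1
t3 = t1 AND t2 = 0 AND 1 = 0
t4 = t3 OR b = 0 OR 0 = 0
t5 = e AND t4 = 1 AND 0 = 0
t6 = t5 OR a = 0 OR 0 = 0
So t6 = 0 as required.

a=0, b=0, c=0, d=1, e=1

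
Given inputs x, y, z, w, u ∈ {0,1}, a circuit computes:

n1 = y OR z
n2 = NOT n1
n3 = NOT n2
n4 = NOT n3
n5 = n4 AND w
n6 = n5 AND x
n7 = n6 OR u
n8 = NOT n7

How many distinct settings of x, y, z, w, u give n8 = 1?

15

n8 = NOT n7 must be 1, so n7 = 0.
n7 = n6 OR u must be 0, so both n6 = 0 and u = 0.
n6 = n5 AND x must be 0, so at least one of n5, x is 0.
Enumerating the 32 input combinations, 15 give n8 = 1 and 17 give n8 = 0.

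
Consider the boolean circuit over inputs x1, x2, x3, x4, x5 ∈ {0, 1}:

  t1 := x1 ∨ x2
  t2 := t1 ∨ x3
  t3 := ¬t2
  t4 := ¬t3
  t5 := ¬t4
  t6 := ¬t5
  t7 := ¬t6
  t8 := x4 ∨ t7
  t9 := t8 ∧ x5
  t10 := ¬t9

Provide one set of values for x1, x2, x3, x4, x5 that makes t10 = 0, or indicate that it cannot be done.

x1=1 x2=0 x3=1 x4=1 x5=1

t10 = ¬t9 must be 0, so t9 = 1.
Check with x1=1 x2=0 x3=1 x4=1 x5=1:
t1 = x1 ∨ x2 = 1 ∨ 0 = 1
t2 = t1 ∨ x3 = 1 ∨ 1 = 1
t3 = ¬t2 = ¬1 = 0
t4 = ¬t3 = ¬0 = 1
t5 = ¬t4 = ¬1 = 0
t6 = ¬t5 = ¬0 = 1
t7 = ¬t6 = ¬1 = 0
t8 = x4 ∨ t7 = 1 ∨ 0 = 1
t9 = t8 ∧ x5 = 1 ∧ 1 = 1
t10 = ¬t9 = ¬1 = 0
So t10 = 0 as required.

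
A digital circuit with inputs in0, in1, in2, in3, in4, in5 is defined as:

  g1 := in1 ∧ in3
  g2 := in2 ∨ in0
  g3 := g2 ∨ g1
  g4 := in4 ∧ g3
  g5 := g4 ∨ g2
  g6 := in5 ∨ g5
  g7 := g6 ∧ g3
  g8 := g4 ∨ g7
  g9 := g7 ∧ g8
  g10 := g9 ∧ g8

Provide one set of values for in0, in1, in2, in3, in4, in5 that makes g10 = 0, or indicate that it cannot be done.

in0=0 in1=0 in2=0 in3=1 in4=0 in5=0

Check with in0=0 in1=0 in2=0 in3=1 in4=0 in5=0:
g1 = in1 ∧ in3 = 0 ∧ 1 = 0
g2 = in2 ∨ in0 = 0 ∨ 0 = 0
g3 = g2 ∨ g1 = 0 ∨ 0 = 0
g4 = in4 ∧ g3 = 0 ∧ 0 = 0
g5 = g4 ∨ g2 = 0 ∨ 0 = 0
g6 = in5 ∨ g5 = 0 ∨ 0 = 0
g7 = g6 ∧ g3 = 0 ∧ 0 = 0
g8 = g4 ∨ g7 = 0 ∨ 0 = 0
g9 = g7 ∧ g8 = 0 ∧ 0 = 0
g10 = g9 ∧ g8 = 0 ∧ 0 = 0
So g10 = 0 as required.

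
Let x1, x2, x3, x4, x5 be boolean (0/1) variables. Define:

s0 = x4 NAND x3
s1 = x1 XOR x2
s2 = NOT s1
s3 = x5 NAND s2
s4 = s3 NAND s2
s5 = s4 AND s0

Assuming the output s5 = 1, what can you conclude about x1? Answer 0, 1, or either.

Both values of x1 occur among assignments with s5 = 1:
  x1=0: x1=0, x2=0, x3=0, x4=0, x5=1
  x1=1: x1=1, x2=0, x3=0, x4=0, x5=0

either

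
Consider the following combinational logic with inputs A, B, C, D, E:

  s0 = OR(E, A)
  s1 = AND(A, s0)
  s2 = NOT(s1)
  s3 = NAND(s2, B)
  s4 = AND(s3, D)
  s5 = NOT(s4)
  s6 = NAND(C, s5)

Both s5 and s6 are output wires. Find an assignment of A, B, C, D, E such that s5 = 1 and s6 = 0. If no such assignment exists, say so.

Check with A=1, B=1, C=1, D=0, E=1:
s0 = OR(E, A) = OR(1, 1) = 1
s1 = AND(A, s0) = AND(1, 1) = 1
s2 = NOT(s1) = NOT 1 = 0
s3 = NAND(s2, B) = NAND(0, 1) = 1
s4 = AND(s3, D) = AND(1, 0) = 0
s5 = NOT(s4) = NOT 0 = 1
s6 = NAND(C, s5) = NAND(1, 1) = 0
So s5 = 1 and s6 = 0.

A=1, B=1, C=1, D=0, E=1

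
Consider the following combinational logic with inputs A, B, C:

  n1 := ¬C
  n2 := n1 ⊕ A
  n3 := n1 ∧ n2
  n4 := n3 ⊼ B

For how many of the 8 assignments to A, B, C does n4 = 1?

7

n4 = n3 ⊼ B must be 1, so at least one of n3, B is 0.
Enumerating the 8 input combinations, 7 give n4 = 1 and 1 give n4 = 0.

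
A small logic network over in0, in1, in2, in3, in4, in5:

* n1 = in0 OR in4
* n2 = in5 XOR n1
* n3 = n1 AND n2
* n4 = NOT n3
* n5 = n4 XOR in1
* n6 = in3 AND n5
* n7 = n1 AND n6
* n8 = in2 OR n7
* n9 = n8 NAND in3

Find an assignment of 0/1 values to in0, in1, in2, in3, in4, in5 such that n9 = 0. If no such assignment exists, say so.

n9 = n8 NAND in3 must be 0, so both n8 = 1 and in3 = 1.
n8 = in2 OR n7 must be 1, so at least one of in2, n7 is 1.
Check with in0=1, in1=1, in2=0, in3=1, in4=0, in5=0:
n1 = in0 OR in4 = 1 OR 0 = 1
n2 = in5 XOR n1 = 0 XOR 1 = 1
n3 = n1 AND n2 = 1 AND 1 = 1
n4 = NOT n3 = NOT 1 = 0
n5 = n4 XOR in1 = 0 XOR 1 = 1
n6 = in3 AND n5 = 1 AND 1 = 1
n7 = n1 AND n6 = 1 AND 1 = 1
n8 = in2 OR n7 = 0 OR 1 = 1
n9 = n8 NAND in3 = 1 NAND 1 = 0
So n9 = 0 as required.

in0=1, in1=1, in2=0, in3=1, in4=0, in5=0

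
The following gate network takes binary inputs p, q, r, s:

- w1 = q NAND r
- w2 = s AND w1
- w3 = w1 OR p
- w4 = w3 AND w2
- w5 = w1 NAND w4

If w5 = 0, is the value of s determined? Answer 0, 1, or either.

w5 = w1 NAND w4 must be 0, so both w1 = 1 and w4 = 1.
w1 = q NAND r must be 1, so at least one of q, r is 0.
Every assignment with w5 = 0 has s = 1; there are 6 such assignment(s).

1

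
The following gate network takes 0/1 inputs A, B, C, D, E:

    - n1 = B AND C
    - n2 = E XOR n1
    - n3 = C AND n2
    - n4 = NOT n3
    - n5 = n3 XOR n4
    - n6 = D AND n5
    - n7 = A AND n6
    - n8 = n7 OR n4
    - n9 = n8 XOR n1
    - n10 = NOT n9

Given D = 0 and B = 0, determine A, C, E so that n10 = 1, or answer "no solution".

n10 = NOT n9 must be 1, so n9 = 0.
Check with D = 0 and B = 0 and A=0, C=1, E=1:
n1 = B AND C = 0 AND 1 = 0
n2 = E XOR n1 = 1 XOR 0 = 1
n3 = C AND n2 = 1 AND 1 = 1
n4 = NOT n3 = NOT 1 = 0
n5 = n3 XOR n4 = 1 XOR 0 = 1
n6 = D AND n5 = 0 AND 1 = 0
n7 = A AND n6 = 0 AND 0 = 0
n8 = n7 OR n4 = 0 OR 0 = 0
n9 = n8 XOR n1 = 0 XOR 0 = 0
n10 = NOT n9 = NOT 0 = 1
So n10 = 1.

A=0, C=1, E=1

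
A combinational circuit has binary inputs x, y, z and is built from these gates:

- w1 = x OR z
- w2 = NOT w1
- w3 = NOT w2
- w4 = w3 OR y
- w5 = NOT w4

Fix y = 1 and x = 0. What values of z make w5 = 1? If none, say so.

no solution exists

With y = 1 and x = 0 fixed, none of the 2 settings of z give w5 = 1.
For example, with z=1:
w1 = x OR z = 0 OR 1 = 1
w2 = NOT w1 = NOT 1 = 0
w3 = NOT w2 = NOT 0 = 1
w4 = w3 OR y = 1 OR 1 = 1
w5 = NOT w4 = NOT 1 = 0
giving w5 = 0 ≠ 1.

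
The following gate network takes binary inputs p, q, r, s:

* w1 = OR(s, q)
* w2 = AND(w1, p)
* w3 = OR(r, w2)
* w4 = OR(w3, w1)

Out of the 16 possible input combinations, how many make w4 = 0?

2

w4 = OR(w3, w1) must be 0, so both w3 = 0 and w1 = 0.
w3 = OR(r, w2) must be 0, so both r = 0 and w2 = 0.
w1 = OR(s, q) must be 0, so both s = 0 and q = 0.
Satisfying assignments:
  p=0, q=0, r=0, s=0
  p=1, q=0, r=0, s=0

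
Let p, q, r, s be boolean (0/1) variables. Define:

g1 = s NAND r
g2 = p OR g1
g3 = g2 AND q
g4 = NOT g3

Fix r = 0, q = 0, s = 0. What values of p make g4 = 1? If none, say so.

Check with r = 0, q = 0, s = 0 and p=0:
g1 = s NAND r = 0 NAND 0 = 1
g2 = p OR g1 = 0 OR 1 = 1
g3 = g2 AND q = 1 AND 0 = 0
g4 = NOT g3 = NOT 0 = 1
So g4 = 1.

p=0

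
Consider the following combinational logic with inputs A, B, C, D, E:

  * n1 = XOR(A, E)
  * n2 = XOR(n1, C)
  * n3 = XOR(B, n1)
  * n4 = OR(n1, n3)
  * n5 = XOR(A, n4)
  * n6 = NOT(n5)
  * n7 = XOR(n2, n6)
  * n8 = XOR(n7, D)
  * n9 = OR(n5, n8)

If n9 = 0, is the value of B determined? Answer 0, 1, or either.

Both values of B occur among assignments with n9 = 0:
  B=0: A=0, B=0, C=0, D=1, E=0
  B=1: A=1, B=1, C=0, D=0, E=0

either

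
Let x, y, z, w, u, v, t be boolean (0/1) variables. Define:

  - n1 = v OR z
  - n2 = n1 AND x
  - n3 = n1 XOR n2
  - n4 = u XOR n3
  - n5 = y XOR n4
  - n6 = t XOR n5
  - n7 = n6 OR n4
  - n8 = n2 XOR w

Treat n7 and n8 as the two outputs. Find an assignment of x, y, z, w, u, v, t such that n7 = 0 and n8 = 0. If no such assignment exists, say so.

x=0, y=0, z=0, w=0, u=1, v=1, t=0

Check with x=0, y=0, z=0, w=0, u=1, v=1, t=0:
n1 = v OR z = 1 OR 0 = 1
n2 = n1 AND x = 1 AND 0 = 0
n3 = n1 XOR n2 = 1 XOR 0 = 1
n4 = u XOR n3 = 1 XOR 1 = 0
n5 = y XOR n4 = 0 XOR 0 = 0
n6 = t XOR n5 = 0 XOR 0 = 0
n7 = n6 OR n4 = 0 OR 0 = 0
n8 = n2 XOR w = 0 XOR 0 = 0
So n7 = 0 and n8 = 0.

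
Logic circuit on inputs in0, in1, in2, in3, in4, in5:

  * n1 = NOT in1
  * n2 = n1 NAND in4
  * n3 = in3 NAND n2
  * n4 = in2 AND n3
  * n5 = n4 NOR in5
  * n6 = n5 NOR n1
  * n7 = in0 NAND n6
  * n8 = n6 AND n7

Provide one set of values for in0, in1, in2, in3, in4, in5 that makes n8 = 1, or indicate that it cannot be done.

in0=0, in1=1, in2=1, in3=0, in4=1, in5=0

Check with in0=0, in1=1, in2=1, in3=0, in4=1, in5=0:
n1 = NOT in1 = NOT 1 = 0
n2 = n1 NAND in4 = 0 NAND 1 = 1
n3 = in3 NAND n2 = 0 NAND 1 = 1
n4 = in2 AND n3 = 1 AND 1 = 1
n5 = n4 NOR in5 = 1 NOR 0 = 0
n6 = n5 NOR n1 = 0 NOR 0 = 1
n7 = in0 NAND n6 = 0 NAND 1 = 1
n8 = n6 AND n7 = 1 AND 1 = 1
So n8 = 1 as required.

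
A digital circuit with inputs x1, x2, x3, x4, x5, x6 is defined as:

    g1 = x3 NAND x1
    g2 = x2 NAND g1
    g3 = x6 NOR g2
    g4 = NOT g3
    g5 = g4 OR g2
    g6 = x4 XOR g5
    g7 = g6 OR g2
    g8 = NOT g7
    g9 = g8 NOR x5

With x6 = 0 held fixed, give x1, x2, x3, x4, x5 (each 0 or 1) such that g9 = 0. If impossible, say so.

g9 = g8 NOR x5 must be 0, so at least one of g8, x5 is 1.
Check with x6 = 0 and x1=0, x2=1, x3=0, x4=0, x5=0:
g1 = x3 NAND x1 = 0 NAND 0 = 1
g2 = x2 NAND g1 = 1 NAND 1 = 0
g3 = x6 NOR g2 = 0 NOR 0 = 1
g4 = NOT g3 = NOT 1 = 0
g5 = g4 OR g2 = 0 OR 0 = 0
g6 = x4 XOR g5 = 0 XOR 0 = 0
g7 = g6 OR g2 = 0 OR 0 = 0
g8 = NOT g7 = NOT 0 = 1
g9 = g8 NOR x5 = 1 NOR 0 = 0
So g9 = 0.

x1=0, x2=1, x3=0, x4=0, x5=0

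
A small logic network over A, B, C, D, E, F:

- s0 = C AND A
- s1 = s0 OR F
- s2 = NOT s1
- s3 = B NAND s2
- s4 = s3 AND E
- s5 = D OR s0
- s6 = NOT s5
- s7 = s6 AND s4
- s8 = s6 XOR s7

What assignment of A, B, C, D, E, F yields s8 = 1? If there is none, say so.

s8 = s6 XOR s7 must be 1, so s6 and s7 differ.
Check with A=1, B=0, C=0, D=0, E=0, F=0:
s0 = C AND A = 0 AND 1 = 0
s1 = s0 OR F = 0 OR 0 = 0
s2 = NOT s1 = NOT 0 = 1
s3 = B NAND s2 = 0 NAND 1 = 1
s4 = s3 AND E = 1 AND 0 = 0
s5 = D OR s0 = 0 OR 0 = 0
s6 = NOT s5 = NOT 0 = 1
s7 = s6 AND s4 = 1 AND 0 = 0
s8 = s6 XOR s7 = 1 XOR 0 = 1
So s8 = 1 as required.

A=1, B=0, C=0, D=0, E=0, F=0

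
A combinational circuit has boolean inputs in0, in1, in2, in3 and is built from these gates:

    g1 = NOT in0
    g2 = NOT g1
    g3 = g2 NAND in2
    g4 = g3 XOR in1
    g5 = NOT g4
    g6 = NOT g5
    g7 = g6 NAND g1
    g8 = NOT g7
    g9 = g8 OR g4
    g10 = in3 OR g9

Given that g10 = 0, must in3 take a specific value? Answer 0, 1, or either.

0

g10 = in3 OR g9 must be 0, so both in3 = 0 and g9 = 0.
Every assignment with g10 = 0 has in3 = 0; there are 4 such assignment(s).
  in0=0, in1=1, in2=0, in3=0
  in0=0, in1=1, in2=1, in3=0
  in0=1, in1=0, in2=1, in3=0
  in0=1, in1=1, in2=0, in3=0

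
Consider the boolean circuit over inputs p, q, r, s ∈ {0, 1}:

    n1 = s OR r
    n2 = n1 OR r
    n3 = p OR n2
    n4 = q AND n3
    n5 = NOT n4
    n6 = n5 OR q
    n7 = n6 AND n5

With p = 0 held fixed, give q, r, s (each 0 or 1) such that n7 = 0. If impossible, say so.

q=1, r=1, s=1

Check with p = 0 and q=1, r=1, s=1:
n1 = s OR r = 1 OR 1 = 1
n2 = n1 OR r = 1 OR 1 = 1
n3 = p OR n2 = 0 OR 1 = 1
n4 = q AND n3 = 1 AND 1 = 1
n5 = NOT n4 = NOT 1 = 0
n6 = n5 OR q = 0 OR 1 = 1
n7 = n6 AND n5 = 1 AND 0 = 0
So n7 = 0.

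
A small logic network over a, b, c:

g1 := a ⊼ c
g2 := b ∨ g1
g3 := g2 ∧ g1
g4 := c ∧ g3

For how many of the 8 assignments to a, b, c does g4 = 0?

g4 = c ∧ g3 must be 0, so at least one of c, g3 is 0.
Satisfying assignments:
  a=0, b=0, c=0
  a=0, b=1, c=0
  a=1, b=0, c=0
  a=1, b=0, c=1
  a=1, b=1, c=0
  a=1, b=1, c=1

6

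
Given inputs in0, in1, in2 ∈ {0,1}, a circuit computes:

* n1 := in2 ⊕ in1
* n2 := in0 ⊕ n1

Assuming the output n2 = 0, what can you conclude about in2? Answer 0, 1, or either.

either

Both values of in2 occur among assignments with n2 = 0:
  in2=0: in0=0, in1=0, in2=0
  in2=1: in0=0, in1=1, in2=1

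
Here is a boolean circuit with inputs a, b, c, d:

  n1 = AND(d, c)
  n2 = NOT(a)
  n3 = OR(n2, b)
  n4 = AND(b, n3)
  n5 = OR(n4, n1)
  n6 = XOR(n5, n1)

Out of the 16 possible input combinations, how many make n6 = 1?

n6 = XOR(n5, n1) must be 1, so n5 and n1 differ.
Satisfying assignments:
  a=0, b=1, c=0, d=0
  a=0, b=1, c=0, d=1
  a=0, b=1, c=1, d=0
  a=1, b=1, c=0, d=0
  a=1, b=1, c=0, d=1
  a=1, b=1, c=1, d=0

6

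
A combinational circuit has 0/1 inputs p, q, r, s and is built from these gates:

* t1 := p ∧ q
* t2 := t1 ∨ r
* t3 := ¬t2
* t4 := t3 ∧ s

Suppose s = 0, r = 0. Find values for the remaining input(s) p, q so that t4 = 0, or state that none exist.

Check with s = 0, r = 0 and p=0, q=0:
t1 = p ∧ q = 0 ∧ 0 = 0
t2 = t1 ∨ r = 0 ∨ 0 = 0
t3 = ¬t2 = ¬0 = 1
t4 = t3 ∧ s = 1 ∧ 0 = 0
So t4 = 0.

p=0 q=0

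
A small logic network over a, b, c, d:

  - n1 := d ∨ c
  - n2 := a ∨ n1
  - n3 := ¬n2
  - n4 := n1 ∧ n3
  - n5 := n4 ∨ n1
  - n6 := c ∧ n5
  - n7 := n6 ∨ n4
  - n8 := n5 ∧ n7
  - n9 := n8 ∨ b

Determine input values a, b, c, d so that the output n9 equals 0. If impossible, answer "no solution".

a=1 b=0 c=0 d=0

n9 = n8 ∨ b must be 0, so both n8 = 0 and b = 0.
n8 = n5 ∧ n7 must be 0, so at least one of n5, n7 is 0.
Check with a=1 b=0 c=0 d=0:
n1 = d ∨ c = 0 ∨ 0 = 0
n2 = a ∨ n1 = 1 ∨ 0 = 1
n3 = ¬n2 = ¬1 = 0
n4 = n1 ∧ n3 = 0 ∧ 0 = 0
n5 = n4 ∨ n1 = 0 ∨ 0 = 0
n6 = c ∧ n5 = 0 ∧ 0 = 0
n7 = n6 ∨ n4 = 0 ∨ 0 = 0
n8 = n5 ∧ n7 = 0 ∧ 0 = 0
n9 = n8 ∨ b = 0 ∨ 0 = 0
So n9 = 0 as required.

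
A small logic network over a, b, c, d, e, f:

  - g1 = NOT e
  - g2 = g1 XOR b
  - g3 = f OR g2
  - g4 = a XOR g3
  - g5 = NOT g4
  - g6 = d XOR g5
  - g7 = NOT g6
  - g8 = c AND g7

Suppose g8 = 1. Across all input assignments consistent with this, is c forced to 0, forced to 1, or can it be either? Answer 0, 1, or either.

1

g8 = c AND g7 must be 1, so both c = 1 and g7 = 1.
Every assignment with g8 = 1 has c = 1; there are 16 such assignment(s).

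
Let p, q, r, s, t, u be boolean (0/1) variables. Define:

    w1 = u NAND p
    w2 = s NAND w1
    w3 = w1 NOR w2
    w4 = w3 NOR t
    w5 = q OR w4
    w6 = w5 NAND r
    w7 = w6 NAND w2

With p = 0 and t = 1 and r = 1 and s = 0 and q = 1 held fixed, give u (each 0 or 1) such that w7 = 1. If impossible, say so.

w7 = w6 NAND w2 must be 1, so at least one of w6, w2 is 0.
Check with p = 0 and t = 1 and r = 1 and s = 0 and q = 1 and u=1:
w1 = u NAND p = 1 NAND 0 = 1
w2 = s NAND w1 = 0 NAND 1 = 1
w3 = w1 NOR w2 = 1 NOR 1 = 0
w4 = w3 NOR t = 0 NOR 1 = 0
w5 = q OR w4 = 1 OR 0 = 1
w6 = w5 NAND r = 1 NAND 1 = 0
w7 = w6 NAND w2 = 0 NAND 1 = 1
So w7 = 1.

u=1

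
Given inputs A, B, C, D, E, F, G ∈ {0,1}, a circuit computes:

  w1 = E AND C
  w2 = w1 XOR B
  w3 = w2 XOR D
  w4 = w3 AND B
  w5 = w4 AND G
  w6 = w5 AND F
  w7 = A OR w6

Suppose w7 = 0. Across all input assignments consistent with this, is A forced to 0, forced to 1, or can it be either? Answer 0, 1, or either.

w7 = A OR w6 must be 0, so both A = 0 and w6 = 0.
w6 = w5 AND F must be 0, so at least one of w5, F is 0.
Every assignment with w7 = 0 has A = 0; there are 60 such assignment(s).

0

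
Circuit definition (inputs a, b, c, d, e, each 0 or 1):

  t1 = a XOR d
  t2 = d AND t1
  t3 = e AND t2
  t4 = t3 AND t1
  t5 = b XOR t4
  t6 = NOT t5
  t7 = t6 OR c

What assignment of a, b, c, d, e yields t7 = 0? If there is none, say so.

Check with a=1, b=1, c=0, d=0, e=0:
t1 = a XOR d = 1 XOR 0 = 1
t2 = d AND t1 = 0 AND 1 = 0
t3 = e AND t2 = 0 AND 0 = 0
t4 = t3 AND t1 = 0 AND 1 = 0
t5 = b XOR t4 = 1 XOR 0 = 1
t6 = NOT t5 = NOT 1 = 0
t7 = t6 OR c = 0 OR 0 = 0
So t7 = 0 as required.

a=1, b=1, c=0, d=0, e=0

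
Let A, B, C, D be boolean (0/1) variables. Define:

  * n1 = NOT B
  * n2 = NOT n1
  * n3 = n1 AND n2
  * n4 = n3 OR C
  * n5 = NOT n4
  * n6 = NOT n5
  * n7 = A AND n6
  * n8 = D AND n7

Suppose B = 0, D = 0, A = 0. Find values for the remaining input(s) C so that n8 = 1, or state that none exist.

With B = 0, D = 0, A = 0 fixed, none of the 2 settings of C give n8 = 1.
For example, with C=1:
n1 = NOT B = NOT 0 = 1
n2 = NOT n1 = NOT 1 = 0
n3 = n1 AND n2 = 1 AND 0 = 0
n4 = n3 OR C = 0 OR 1 = 1
n5 = NOT n4 = NOT 1 = 0
n6 = NOT n5 = NOT 0 = 1
n7 = A AND n6 = 0 AND 1 = 0
n8 = D AND n7 = 0 AND 0 = 0
giving n8 = 0 ≠ 1.

no solution exists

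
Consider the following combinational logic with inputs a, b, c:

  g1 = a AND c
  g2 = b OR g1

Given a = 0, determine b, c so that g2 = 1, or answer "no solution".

b=1 c=0

g2 = b OR g1 must be 1, so at least one of b, g1 is 1.
Check with a = 0 and b=1, c=0:
g1 = a AND c = 0 AND 0 = 0
g2 = b OR g1 = 1 OR 0 = 1
So g2 = 1.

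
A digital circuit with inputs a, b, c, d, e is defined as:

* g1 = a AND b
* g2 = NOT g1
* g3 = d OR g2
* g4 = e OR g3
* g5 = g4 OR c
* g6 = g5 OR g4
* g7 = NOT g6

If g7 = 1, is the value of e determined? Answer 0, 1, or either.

0

g7 = NOT g6 must be 1, so g6 = 0.
g6 = g5 OR g4 must be 0, so both g5 = 0 and g4 = 0.
Every assignment with g7 = 1 has e = 0; there are 1 such assignment(s).
  a=1, b=1, c=0, d=0, e=0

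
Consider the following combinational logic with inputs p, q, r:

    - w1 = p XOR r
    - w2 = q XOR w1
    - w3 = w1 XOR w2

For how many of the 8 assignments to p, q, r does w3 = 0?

4

w3 = w1 XOR w2 must be 0, so w1 and w2 are equal.
Satisfying assignments:
  p=0, q=0, r=0
  p=0, q=0, r=1
  p=1, q=0, r=0
  p=1, q=0, r=1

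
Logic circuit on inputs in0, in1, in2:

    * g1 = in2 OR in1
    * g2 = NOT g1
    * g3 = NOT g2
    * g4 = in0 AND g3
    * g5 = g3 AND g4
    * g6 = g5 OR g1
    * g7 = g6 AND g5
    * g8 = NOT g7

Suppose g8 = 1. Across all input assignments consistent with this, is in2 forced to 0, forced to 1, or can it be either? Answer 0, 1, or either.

either

Both values of in2 occur among assignments with g8 = 1:
  in2=0: in0=0, in1=0, in2=0
  in2=1: in0=0, in1=0, in2=1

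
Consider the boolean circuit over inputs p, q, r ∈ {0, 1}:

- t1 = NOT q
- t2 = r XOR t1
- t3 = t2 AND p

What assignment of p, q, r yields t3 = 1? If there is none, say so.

p=1 q=0 r=0

t3 = t2 AND p must be 1, so both t2 = 1 and p = 1.
t2 = r XOR t1 must be 1, so r and t1 differ.
Check with p=1 q=0 r=0:
t1 = NOT q = NOT 0 = 1
t2 = r XOR t1 = 0 XOR 1 = 1
t3 = t2 AND p = 1 AND 1 = 1
So t3 = 1 as required.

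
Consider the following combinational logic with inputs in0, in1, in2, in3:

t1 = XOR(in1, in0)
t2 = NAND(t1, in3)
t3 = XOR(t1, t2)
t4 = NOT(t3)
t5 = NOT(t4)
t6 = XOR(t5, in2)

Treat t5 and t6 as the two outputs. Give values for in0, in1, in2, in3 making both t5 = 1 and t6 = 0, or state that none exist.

in0=0, in1=0, in2=1, in3=0

Check with in0=0, in1=0, in2=1, in3=0:
t1 = XOR(in1, in0) = XOR(0, 0) = 0
t2 = NAND(t1, in3) = NAND(0, 0) = 1
t3 = XOR(t1, t2) = XOR(0, 1) = 1
t4 = NOT(t3) = NOT 1 = 0
t5 = NOT(t4) = NOT 0 = 1
t6 = XOR(t5, in2) = XOR(1, 1) = 0
So t5 = 1 and t6 = 0.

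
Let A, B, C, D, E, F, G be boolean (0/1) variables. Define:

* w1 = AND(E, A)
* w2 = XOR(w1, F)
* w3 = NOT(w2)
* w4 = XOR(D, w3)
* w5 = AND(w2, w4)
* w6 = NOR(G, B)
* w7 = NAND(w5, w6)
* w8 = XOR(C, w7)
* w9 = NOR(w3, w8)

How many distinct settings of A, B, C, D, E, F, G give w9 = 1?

w9 = NOR(w3, w8) must be 1, so both w3 = 0 and w8 = 0.
Enumerating the 128 input combinations, 32 give w9 = 1 and 96 give w9 = 0.

32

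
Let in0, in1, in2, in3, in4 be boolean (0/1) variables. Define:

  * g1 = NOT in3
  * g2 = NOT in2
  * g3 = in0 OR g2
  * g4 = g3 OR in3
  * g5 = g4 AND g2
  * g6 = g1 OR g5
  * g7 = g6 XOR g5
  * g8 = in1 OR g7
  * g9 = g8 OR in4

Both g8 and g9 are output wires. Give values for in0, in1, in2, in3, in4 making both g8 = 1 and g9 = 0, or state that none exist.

Across all 32 input combinations, none give both g8 = 1 and g9 = 0.

no solution exists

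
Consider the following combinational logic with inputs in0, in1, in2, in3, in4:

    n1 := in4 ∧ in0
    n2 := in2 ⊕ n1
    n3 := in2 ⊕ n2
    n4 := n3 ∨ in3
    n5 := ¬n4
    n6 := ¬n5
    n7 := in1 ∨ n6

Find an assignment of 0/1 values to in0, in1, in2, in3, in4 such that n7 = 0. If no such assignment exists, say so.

n7 = in1 ∨ n6 must be 0, so both in1 = 0 and n6 = 0.
n6 = ¬n5 must be 0, so n5 = 1.
n5 = ¬n4 must be 1, so n4 = 0.
Check with in0=0, in1=0, in2=0, in3=0, in4=1:
n1 = in4 ∧ in0 = 1 ∧ 0 = 0
n2 = in2 ⊕ n1 = 0 ⊕ 0 = 0
n3 = in2 ⊕ n2 = 0 ⊕ 0 = 0
n4 = n3 ∨ in3 = 0 ∨ 0 = 0
n5 = ¬n4 = ¬0 = 1
n6 = ¬n5 = ¬1 = 0
n7 = in1 ∨ n6 = 0 ∨ 0 = 0
So n7 = 0 as required.

in0=0, in1=0, in2=0, in3=0, in4=1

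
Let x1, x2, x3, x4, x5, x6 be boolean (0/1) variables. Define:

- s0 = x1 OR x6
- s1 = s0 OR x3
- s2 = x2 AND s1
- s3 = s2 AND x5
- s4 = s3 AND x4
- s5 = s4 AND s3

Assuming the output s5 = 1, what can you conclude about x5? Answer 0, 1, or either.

1

s5 = s4 AND s3 must be 1, so both s4 = 1 and s3 = 1.
Every assignment with s5 = 1 has x5 = 1; there are 7 such assignment(s).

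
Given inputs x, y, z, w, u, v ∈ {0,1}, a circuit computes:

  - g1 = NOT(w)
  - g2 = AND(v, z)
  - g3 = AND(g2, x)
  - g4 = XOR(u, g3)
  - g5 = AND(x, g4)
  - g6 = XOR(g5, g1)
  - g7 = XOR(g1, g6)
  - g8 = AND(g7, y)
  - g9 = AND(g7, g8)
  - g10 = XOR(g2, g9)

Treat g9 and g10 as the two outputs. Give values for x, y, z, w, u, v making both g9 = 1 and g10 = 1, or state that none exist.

Check with x=1, y=1, z=0, w=1, u=1, v=1:
g1 = NOT(w) = NOT 1 = 0
g2 = AND(v, z) = AND(1, 0) = 0
g3 = AND(g2, x) = AND(0, 1) = 0
g4 = XOR(u, g3) = XOR(1, 0) = 1
g5 = AND(x, g4) = AND(1, 1) = 1
g6 = XOR(g5, g1) = XOR(1, 0) = 1
g7 = XOR(g1, g6) = XOR(0, 1) = 1
g8 = AND(g7, y) = AND(1, 1) = 1
g9 = AND(g7, g8) = AND(1, 1) = 1
g10 = XOR(g2, g9) = XOR(0, 1) = 1
So g9 = 1 and g10 = 1.

x=1, y=1, z=0, w=1, u=1, v=1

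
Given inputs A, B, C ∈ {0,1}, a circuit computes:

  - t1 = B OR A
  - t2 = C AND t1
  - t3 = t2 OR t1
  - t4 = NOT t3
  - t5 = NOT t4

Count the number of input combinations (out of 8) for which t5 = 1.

t5 = NOT t4 must be 1, so t4 = 0.
Satisfying assignments:
  A=0, B=1, C=0
  A=0, B=1, C=1
  A=1, B=0, C=0
  A=1, B=0, C=1
  A=1, B=1, C=0
  A=1, B=1, C=1

6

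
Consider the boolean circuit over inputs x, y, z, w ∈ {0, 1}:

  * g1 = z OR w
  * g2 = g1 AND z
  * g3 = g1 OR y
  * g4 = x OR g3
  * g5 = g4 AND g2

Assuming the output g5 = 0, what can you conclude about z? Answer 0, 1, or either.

g5 = g4 AND g2 must be 0, so at least one of g4, g2 is 0.
Every assignment with g5 = 0 has z = 0; there are 8 such assignment(s).

0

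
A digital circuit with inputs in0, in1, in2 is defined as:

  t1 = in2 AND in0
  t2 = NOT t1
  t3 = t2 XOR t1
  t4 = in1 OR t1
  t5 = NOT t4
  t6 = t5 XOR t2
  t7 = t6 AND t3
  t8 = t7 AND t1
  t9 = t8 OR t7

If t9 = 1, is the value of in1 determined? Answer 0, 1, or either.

t9 = t8 OR t7 must be 1, so at least one of t8, t7 is 1.
Every assignment with t9 = 1 has in1 = 1; there are 3 such assignment(s).
  in0=0, in1=1, in2=0
  in0=0, in1=1, in2=1
  in0=1, in1=1, in2=0

1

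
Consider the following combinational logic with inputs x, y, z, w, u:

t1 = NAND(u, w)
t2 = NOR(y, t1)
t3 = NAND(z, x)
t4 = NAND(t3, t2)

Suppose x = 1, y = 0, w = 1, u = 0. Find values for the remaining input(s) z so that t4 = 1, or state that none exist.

Check with x = 1, y = 0, w = 1, u = 0 and z=0:
t1 = NAND(u, w) = NAND(0, 1) = 1
t2 = NOR(y, t1) = NOR(0, 1) = 0
t3 = NAND(z, x) = NAND(0, 1) = 1
t4 = NAND(t3, t2) = NAND(1, 0) = 1
So t4 = 1.

z=0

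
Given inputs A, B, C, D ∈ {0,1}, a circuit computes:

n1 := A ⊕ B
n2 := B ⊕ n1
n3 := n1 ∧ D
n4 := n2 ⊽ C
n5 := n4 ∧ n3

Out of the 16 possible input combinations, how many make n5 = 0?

n5 = n4 ∧ n3 must be 0, so at least one of n4, n3 is 0.
Enumerating the 16 input combinations, 15 give n5 = 0 and 1 give n5 = 1.

15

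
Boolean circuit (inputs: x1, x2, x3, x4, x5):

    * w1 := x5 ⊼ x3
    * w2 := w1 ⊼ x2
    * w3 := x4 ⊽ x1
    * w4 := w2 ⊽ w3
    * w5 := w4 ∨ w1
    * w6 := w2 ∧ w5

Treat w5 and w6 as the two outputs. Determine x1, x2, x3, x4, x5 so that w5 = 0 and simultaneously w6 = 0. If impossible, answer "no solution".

x1=0, x2=1, x3=1, x4=0, x5=1

Check with x1=0, x2=1, x3=1, x4=0, x5=1:
w1 = x5 ⊼ x3 = 1 ⊼ 1 = 0
w2 = w1 ⊼ x2 = 0 ⊼ 1 = 1
w3 = x4 ⊽ x1 = 0 ⊽ 0 = 1
w4 = w2 ⊽ w3 = 1 ⊽ 1 = 0
w5 = w4 ∨ w1 = 0 ∨ 0 = 0
w6 = w2 ∧ w5 = 1 ∧ 0 = 0
So w5 = 0 and w6 = 0.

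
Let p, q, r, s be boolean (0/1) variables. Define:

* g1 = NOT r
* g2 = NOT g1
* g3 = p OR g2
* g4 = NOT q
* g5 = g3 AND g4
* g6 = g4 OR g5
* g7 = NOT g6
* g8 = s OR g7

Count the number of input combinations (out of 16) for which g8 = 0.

g8 = s OR g7 must be 0, so both s = 0 and g7 = 0.
Satisfying assignments:
  p=0, q=0, r=0, s=0
  p=0, q=0, r=1, s=0
  p=1, q=0, r=0, s=0
  p=1, q=0, r=1, s=0

4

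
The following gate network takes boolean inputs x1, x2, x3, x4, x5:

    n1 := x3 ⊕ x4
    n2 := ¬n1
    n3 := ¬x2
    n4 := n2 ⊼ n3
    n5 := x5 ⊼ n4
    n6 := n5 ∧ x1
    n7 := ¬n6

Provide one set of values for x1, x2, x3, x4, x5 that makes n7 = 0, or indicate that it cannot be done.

x1=1, x2=1, x3=1, x4=1, x5=0

n7 = ¬n6 must be 0, so n6 = 1.
n6 = n5 ∧ x1 must be 1, so both n5 = 1 and x1 = 1.
Check with x1=1, x2=1, x3=1, x4=1, x5=0:
n1 = x3 ⊕ x4 = 1 ⊕ 1 = 0
n2 = ¬n1 = ¬0 = 1
n3 = ¬x2 = ¬1 = 0
n4 = n2 ⊼ n3 = 1 ⊼ 0 = 1
n5 = x5 ⊼ n4 = 0 ⊼ 1 = 1
n6 = n5 ∧ x1 = 1 ∧ 1 = 1
n7 = ¬n6 = ¬1 = 0
So n7 = 0 as required.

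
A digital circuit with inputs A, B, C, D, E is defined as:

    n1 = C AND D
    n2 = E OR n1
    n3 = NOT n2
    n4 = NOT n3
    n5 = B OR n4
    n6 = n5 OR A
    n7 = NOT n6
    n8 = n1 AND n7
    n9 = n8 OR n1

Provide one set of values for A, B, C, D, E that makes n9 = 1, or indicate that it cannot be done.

A=1 B=0 C=1 D=1 E=0

Check with A=1 B=0 C=1 D=1 E=0:
n1 = C AND D = 1 AND 1 = 1
n2 = E OR n1 = 0 OR 1 = 1
n3 = NOT n2 = NOT 1 = 0
n4 = NOT n3 = NOT 0 = 1
n5 = B OR n4 = 0 OR 1 = 1
n6 = n5 OR A = 1 OR 1 = 1
n7 = NOT n6 = NOT 1 = 0
n8 = n1 AND n7 = 1 AND 0 = 0
n9 = n8 OR n1 = 0 OR 1 = 1
So n9 = 1 as required.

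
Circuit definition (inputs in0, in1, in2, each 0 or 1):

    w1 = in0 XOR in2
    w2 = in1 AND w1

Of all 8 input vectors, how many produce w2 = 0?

w2 = in1 AND w1 must be 0, so at least one of in1, w1 is 0.
Enumerating the 8 input combinations, 6 give w2 = 0 and 2 give w2 = 1.

6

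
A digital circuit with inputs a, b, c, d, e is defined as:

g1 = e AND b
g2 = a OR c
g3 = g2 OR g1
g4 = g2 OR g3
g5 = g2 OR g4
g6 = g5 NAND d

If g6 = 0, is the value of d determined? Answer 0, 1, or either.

g6 = g5 NAND d must be 0, so both g5 = 1 and d = 1.
Every assignment with g6 = 0 has d = 1; there are 13 such assignment(s).

1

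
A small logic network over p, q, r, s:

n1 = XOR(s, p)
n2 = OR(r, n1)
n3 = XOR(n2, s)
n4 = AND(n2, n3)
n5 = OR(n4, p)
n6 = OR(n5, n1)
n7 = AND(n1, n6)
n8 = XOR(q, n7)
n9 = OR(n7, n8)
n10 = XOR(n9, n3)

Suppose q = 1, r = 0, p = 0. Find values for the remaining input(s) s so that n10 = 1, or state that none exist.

n10 = XOR(n9, n3) must be 1, so n9 and n3 differ.
Check with q = 1, r = 0, p = 0 and s=1:
n1 = XOR(s, p) = XOR(1, 0) = 1
n2 = OR(r, n1) = OR(0, 1) = 1
n3 = XOR(n2, s) = XOR(1, 1) = 0
n4 = AND(n2, n3) = AND(1, 0) = 0
n5 = OR(n4, p) = OR(0, 0) = 0
n6 = OR(n5, n1) = OR(0, 1) = 1
n7 = AND(n1, n6) = AND(1, 1) = 1
n8 = XOR(q, n7) = XOR(1, 1) = 0
n9 = OR(n7, n8) = OR(1, 0) = 1
n10 = XOR(n9, n3) = XOR(1, 0) = 1
So n10 = 1.

s=1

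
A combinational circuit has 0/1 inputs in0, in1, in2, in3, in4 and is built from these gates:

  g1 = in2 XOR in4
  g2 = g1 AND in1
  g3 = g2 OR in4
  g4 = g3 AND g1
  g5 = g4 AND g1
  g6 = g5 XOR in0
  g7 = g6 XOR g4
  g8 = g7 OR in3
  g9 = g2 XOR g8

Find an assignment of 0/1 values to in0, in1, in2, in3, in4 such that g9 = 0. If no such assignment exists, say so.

in0=0, in1=1, in2=0, in3=0, in4=0

Check with in0=0, in1=1, in2=0, in3=0, in4=0:
g1 = in2 XOR in4 = 0 XOR 0 = 0
g2 = g1 AND in1 = 0 AND 1 = 0
g3 = g2 OR in4 = 0 OR 0 = 0
g4 = g3 AND g1 = 0 AND 0 = 0
g5 = g4 AND g1 = 0 AND 0 = 0
g6 = g5 XOR in0 = 0 XOR 0 = 0
g7 = g6 XOR g4 = 0 XOR 0 = 0
g8 = g7 OR in3 = 0 OR 0 = 0
g9 = g2 XOR g8 = 0 XOR 0 = 0
So g9 = 0 as required.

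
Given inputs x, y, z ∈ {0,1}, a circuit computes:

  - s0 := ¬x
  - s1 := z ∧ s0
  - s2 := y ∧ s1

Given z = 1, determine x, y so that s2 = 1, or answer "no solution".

s2 = y ∧ s1 must be 1, so both y = 1 and s1 = 1.
Check with z = 1 and x=0, y=1:
s0 = ¬x = ¬0 = 1
s1 = z ∧ s0 = 1 ∧ 1 = 1
s2 = y ∧ s1 = 1 ∧ 1 = 1
So s2 = 1.

x=0 y=1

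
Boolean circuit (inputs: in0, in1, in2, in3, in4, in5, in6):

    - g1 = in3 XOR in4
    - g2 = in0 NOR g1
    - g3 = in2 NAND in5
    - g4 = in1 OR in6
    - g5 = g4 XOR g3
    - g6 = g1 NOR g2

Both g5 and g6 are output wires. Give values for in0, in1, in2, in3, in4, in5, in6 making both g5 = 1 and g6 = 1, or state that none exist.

Check with in0=1 in1=0 in2=1 in3=1 in4=1 in5=1 in6=1:
g1 = in3 XOR in4 = 1 XOR 1 = 0
g2 = in0 NOR g1 = 1 NOR 0 = 0
g3 = in2 NAND in5 = 1 NAND 1 = 0
g4 = in1 OR in6 = 0 OR 1 = 1
g5 = g4 XOR g3 = 1 XOR 0 = 1
g6 = g1 NOR g2 = 0 NOR 0 = 1
So g5 = 1 and g6 = 1.

in0=1 in1=0 in2=1 in3=1 in4=1 in5=1 in6=1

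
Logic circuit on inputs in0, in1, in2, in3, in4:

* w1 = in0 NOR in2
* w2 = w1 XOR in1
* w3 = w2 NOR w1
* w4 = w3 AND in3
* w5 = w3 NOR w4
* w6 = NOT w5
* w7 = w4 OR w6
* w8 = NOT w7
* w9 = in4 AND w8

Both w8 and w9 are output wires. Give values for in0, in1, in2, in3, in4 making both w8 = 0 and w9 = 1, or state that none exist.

no solution exists

Across all 32 input combinations, none give both w8 = 0 and w9 = 1.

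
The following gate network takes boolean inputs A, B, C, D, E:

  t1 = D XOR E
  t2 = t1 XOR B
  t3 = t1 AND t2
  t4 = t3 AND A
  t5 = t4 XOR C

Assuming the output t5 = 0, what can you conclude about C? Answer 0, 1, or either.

either

Both values of C occur among assignments with t5 = 0:
  C=0: A=0, B=0, C=0, D=0, E=0
  C=1: A=1, B=0, C=1, D=0, E=1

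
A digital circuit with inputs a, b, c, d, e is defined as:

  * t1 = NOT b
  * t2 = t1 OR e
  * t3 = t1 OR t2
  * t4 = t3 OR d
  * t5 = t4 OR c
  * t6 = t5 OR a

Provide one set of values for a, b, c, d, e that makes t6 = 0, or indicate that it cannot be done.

a=0 b=1 c=0 d=0 e=0

Check with a=0 b=1 c=0 d=0 e=0:
t1 = NOT b = NOT 1 = 0
t2 = t1 OR e = 0 OR 0 = 0
t3 = t1 OR t2 = 0 OR 0 = 0
t4 = t3 OR d = 0 OR 0 = 0
t5 = t4 OR c = 0 OR 0 = 0
t6 = t5 OR a = 0 OR 0 = 0
So t6 = 0 as required.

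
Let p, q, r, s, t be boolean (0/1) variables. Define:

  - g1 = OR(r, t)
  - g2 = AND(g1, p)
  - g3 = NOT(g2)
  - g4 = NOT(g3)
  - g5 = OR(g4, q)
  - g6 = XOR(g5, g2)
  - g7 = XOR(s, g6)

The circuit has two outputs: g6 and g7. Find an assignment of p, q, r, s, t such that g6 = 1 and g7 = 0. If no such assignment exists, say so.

Check with p=1 q=1 r=0 s=1 t=0:
g1 = OR(r, t) = OR(0, 0) = 0
g2 = AND(g1, p) = AND(0, 1) = 0
g3 = NOT(g2) = NOT 0 = 1
g4 = NOT(g3) = NOT 1 = 0
g5 = OR(g4, q) = OR(0, 1) = 1
g6 = XOR(g5, g2) = XOR(1, 0) = 1
g7 = XOR(s, g6) = XOR(1, 1) = 0
So g6 = 1 and g7 = 0.

p=1 q=1 r=0 s=1 t=0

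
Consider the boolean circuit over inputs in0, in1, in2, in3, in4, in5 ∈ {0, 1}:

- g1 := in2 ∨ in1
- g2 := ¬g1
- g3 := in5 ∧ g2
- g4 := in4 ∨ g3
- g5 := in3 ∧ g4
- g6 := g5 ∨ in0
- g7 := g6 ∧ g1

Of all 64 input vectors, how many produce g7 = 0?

g7 = g6 ∧ g1 must be 0, so at least one of g6, g1 is 0.
Enumerating the 64 input combinations, 34 give g7 = 0 and 30 give g7 = 1.

34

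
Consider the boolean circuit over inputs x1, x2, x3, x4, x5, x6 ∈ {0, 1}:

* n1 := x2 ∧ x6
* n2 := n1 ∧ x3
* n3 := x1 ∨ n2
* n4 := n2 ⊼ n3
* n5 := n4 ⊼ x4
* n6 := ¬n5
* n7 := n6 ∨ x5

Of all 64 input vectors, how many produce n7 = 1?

46

n7 = n6 ∨ x5 must be 1, so at least one of n6, x5 is 1.
Enumerating the 64 input combinations, 46 give n7 = 1 and 18 give n7 = 0.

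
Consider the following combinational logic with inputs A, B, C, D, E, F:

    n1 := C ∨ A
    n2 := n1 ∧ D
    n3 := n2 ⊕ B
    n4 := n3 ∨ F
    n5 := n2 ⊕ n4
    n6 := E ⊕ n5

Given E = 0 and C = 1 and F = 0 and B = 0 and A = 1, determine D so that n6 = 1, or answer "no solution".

no solution exists

With E = 0 and C = 1 and F = 0 and B = 0 and A = 1 fixed, none of the 2 settings of D give n6 = 1.
For example, with D=1:
n1 = C ∨ A = 1 ∨ 1 = 1
n2 = n1 ∧ D = 1 ∧ 1 = 1
n3 = n2 ⊕ B = 1 ⊕ 0 = 1
n4 = n3 ∨ F = 1 ∨ 0 = 1
n5 = n2 ⊕ n4 = 1 ⊕ 1 = 0
n6 = E ⊕ n5 = 0 ⊕ 0 = 0
giving n6 = 0 ≠ 1.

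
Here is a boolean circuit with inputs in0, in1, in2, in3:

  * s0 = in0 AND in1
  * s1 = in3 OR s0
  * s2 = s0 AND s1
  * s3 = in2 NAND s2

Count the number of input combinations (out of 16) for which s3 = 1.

14

s3 = in2 NAND s2 must be 1, so at least one of in2, s2 is 0.
Enumerating the 16 input combinations, 14 give s3 = 1 and 2 give s3 = 0.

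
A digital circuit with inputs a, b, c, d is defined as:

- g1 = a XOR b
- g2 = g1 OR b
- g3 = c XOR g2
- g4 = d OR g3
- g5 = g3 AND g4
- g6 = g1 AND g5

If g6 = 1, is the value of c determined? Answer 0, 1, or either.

g6 = g1 AND g5 must be 1, so both g1 = 1 and g5 = 1.
Every assignment with g6 = 1 has c = 0; there are 4 such assignment(s).
  a=0, b=1, c=0, d=0
  a=0, b=1, c=0, d=1
  a=1, b=0, c=0, d=0
  a=1, b=0, c=0, d=1

0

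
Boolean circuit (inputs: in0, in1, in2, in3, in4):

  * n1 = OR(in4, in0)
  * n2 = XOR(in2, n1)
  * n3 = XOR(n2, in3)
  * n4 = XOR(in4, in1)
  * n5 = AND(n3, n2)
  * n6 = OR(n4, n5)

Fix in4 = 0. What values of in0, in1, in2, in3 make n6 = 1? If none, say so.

n6 = OR(n4, n5) must be 1, so at least one of n4, n5 is 1.
Check with in4 = 0 and in0=0, in1=1, in2=0, in3=1:
n1 = OR(in4, in0) = OR(0, 0) = 0
n2 = XOR(in2, n1) = XOR(0, 0) = 0
n3 = XOR(n2, in3) = XOR(0, 1) = 1
n4 = XOR(in4, in1) = XOR(0, 1) = 1
n5 = AND(n3, n2) = AND(1, 0) = 0
n6 = OR(n4, n5) = OR(1, 0) = 1
So n6 = 1.

in0=0 in1=1 in2=0 in3=1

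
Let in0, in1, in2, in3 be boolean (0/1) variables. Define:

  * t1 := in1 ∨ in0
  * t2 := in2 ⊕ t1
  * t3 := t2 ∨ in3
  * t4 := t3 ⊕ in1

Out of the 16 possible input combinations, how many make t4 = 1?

t4 = t3 ⊕ in1 must be 1, so t3 and in1 differ.
Enumerating the 16 input combinations, 8 give t4 = 1 and 8 give t4 = 0.

8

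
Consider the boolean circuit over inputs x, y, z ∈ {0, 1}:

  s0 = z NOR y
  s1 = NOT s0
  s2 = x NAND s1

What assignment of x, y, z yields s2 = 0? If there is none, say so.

x=1, y=1, z=0

Check with x=1, y=1, z=0:
s0 = z NOR y = 0 NOR 1 = 0
s1 = NOT s0 = NOT 0 = 1
s2 = x NAND s1 = 1 NAND 1 = 0
So s2 = 0 as required.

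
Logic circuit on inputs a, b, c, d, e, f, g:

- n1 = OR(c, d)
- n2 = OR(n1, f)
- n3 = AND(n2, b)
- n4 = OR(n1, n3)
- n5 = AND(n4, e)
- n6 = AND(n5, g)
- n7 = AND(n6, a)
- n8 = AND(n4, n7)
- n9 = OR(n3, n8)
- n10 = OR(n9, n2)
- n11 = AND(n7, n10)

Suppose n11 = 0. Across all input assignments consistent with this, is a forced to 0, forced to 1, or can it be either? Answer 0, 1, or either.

Both values of a occur among assignments with n11 = 0:
  a=0: a=0, b=0, c=0, d=0, e=0, f=0, g=0
  a=1: a=1, b=0, c=0, d=0, e=0, f=0, g=0

either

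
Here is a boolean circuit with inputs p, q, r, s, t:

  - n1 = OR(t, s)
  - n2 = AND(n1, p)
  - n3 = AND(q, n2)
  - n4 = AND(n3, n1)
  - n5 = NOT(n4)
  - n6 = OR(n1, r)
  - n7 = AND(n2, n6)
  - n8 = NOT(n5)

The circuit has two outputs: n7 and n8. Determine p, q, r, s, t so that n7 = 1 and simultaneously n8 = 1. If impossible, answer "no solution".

p=1, q=1, r=1, s=1, t=0

Check with p=1, q=1, r=1, s=1, t=0:
n1 = OR(t, s) = OR(0, 1) = 1
n2 = AND(n1, p) = AND(1, 1) = 1
n3 = AND(q, n2) = AND(1, 1) = 1
n4 = AND(n3, n1) = AND(1, 1) = 1
n5 = NOT(n4) = NOT 1 = 0
n6 = OR(n1, r) = OR(1, 1) = 1
n7 = AND(n2, n6) = AND(1, 1) = 1
n8 = NOT(n5) = NOT 0 = 1
So n7 = 1 and n8 = 1.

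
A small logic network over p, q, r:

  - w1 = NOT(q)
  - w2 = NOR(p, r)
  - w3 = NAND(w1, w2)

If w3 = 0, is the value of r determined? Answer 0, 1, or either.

0

w3 = NAND(w1, w2) must be 0, so both w1 = 1 and w2 = 1.
Every assignment with w3 = 0 has r = 0; there are 1 such assignment(s).
  p=0, q=0, r=0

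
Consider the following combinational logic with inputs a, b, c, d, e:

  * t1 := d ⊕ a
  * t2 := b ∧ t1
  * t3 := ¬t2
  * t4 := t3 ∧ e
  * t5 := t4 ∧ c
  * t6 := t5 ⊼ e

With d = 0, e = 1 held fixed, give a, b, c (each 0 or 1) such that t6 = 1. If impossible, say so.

t6 = t5 ⊼ e must be 1, so at least one of t5, e is 0.
Check with d = 0, e = 1 and a=0, b=1, c=0:
t1 = d ⊕ a = 0 ⊕ 0 = 0
t2 = b ∧ t1 = 1 ∧ 0 = 0
t3 = ¬t2 = ¬0 = 1
t4 = t3 ∧ e = 1 ∧ 1 = 1
t5 = t4 ∧ c = 1 ∧ 0 = 0
t6 = t5 ⊼ e = 0 ⊼ 1 = 1
So t6 = 1.

a=0, b=1, c=0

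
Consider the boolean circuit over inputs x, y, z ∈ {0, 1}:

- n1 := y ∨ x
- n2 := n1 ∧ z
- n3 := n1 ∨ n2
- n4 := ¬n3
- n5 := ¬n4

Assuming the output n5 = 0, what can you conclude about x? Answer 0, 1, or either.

n5 = ¬n4 must be 0, so n4 = 1.
Every assignment with n5 = 0 has x = 0; there are 2 such assignment(s).
  x=0, y=0, z=0
  x=0, y=0, z=1

0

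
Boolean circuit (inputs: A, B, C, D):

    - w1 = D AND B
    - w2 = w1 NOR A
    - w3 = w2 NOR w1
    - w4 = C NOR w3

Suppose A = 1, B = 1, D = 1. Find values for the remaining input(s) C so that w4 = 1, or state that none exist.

w4 = C NOR w3 must be 1, so both C = 0 and w3 = 0.
w3 = w2 NOR w1 must be 0, so at least one of w2, w1 is 1.
Check with A = 1, B = 1, D = 1 and C=0:
w1 = D AND B = 1 AND 1 = 1
w2 = w1 NOR A = 1 NOR 1 = 0
w3 = w2 NOR w1 = 0 NOR 1 = 0
w4 = C NOR w3 = 0 NOR 0 = 1
So w4 = 1.

C=0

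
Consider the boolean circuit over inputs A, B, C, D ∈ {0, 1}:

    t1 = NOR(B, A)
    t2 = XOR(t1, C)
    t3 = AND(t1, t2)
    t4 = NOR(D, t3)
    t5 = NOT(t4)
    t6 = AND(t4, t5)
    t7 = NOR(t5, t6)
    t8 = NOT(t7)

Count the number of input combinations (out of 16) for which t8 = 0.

7

t8 = NOT(t7) must be 0, so t7 = 1.
t7 = NOR(t5, t6) must be 1, so both t5 = 0 and t6 = 0.
Enumerating the 16 input combinations, 7 give t8 = 0 and 9 give t8 = 1.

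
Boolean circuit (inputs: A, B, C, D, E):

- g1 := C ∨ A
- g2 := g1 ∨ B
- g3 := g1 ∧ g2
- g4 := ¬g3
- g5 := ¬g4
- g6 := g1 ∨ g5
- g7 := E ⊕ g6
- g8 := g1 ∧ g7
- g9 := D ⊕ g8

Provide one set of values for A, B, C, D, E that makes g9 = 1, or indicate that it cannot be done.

g9 = D ⊕ g8 must be 1, so D and g8 differ.
Check with A=0 B=0 C=1 D=0 E=0:
g1 = C ∨ A = 1 ∨ 0 = 1
g2 = g1 ∨ B = 1 ∨ 0 = 1
g3 = g1 ∧ g2 = 1 ∧ 1 = 1
g4 = ¬g3 = ¬1 = 0
g5 = ¬g4 = ¬0 = 1
g6 = g1 ∨ g5 = 1 ∨ 1 = 1
g7 = E ⊕ g6 = 0 ⊕ 1 = 1
g8 = g1 ∧ g7 = 1 ∧ 1 = 1
g9 = D ⊕ g8 = 0 ⊕ 1 = 1
So g9 = 1 as required.

A=0 B=0 C=1 D=0 E=0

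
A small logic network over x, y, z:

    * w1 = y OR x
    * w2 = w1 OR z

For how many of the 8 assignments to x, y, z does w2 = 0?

w2 = w1 OR z must be 0, so both w1 = 0 and z = 0.
Enumerating the 8 input combinations, 1 give w2 = 0 and 7 give w2 = 1.

1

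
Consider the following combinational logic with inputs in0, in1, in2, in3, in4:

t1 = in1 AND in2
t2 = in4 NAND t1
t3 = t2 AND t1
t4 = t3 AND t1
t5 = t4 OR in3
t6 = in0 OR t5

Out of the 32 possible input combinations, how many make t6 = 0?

7

t6 = in0 OR t5 must be 0, so both in0 = 0 and t5 = 0.
Enumerating the 32 input combinations, 7 give t6 = 0 and 25 give t6 = 1.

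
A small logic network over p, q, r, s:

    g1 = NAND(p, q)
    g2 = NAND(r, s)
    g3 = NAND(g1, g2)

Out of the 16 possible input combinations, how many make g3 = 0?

9

g3 = NAND(g1, g2) must be 0, so both g1 = 1 and g2 = 1.
g1 = NAND(p, q) must be 1, so at least one of p, q is 0.
Enumerating the 16 input combinations, 9 give g3 = 0 and 7 give g3 = 1.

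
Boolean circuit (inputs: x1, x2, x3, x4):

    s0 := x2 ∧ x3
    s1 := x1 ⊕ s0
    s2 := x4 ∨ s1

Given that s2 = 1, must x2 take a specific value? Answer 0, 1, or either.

either

Both values of x2 occur among assignments with s2 = 1:
  x2=0: x1=0, x2=0, x3=0, x4=1
  x2=1: x1=0, x2=1, x3=0, x4=1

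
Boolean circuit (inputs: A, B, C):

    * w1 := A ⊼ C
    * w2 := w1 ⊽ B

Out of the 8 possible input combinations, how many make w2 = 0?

7

w2 = w1 ⊽ B must be 0, so at least one of w1, B is 1.
Enumerating the 8 input combinations, 7 give w2 = 0 and 1 give w2 = 1.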